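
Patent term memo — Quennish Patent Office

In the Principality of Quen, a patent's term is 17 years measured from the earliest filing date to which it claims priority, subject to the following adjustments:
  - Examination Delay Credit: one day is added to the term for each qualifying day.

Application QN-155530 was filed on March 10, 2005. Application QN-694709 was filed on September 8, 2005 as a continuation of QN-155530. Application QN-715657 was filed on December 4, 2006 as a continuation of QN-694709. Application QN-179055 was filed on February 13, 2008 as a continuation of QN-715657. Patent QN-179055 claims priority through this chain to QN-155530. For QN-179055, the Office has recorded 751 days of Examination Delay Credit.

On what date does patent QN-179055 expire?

Earliest priority filing: 10 March 2005.
Base term: 10 March 2005 + 17 years → 10 March 2022.
Examination Delay Credit: +751 days → 30 March 2024.

March 30, 2024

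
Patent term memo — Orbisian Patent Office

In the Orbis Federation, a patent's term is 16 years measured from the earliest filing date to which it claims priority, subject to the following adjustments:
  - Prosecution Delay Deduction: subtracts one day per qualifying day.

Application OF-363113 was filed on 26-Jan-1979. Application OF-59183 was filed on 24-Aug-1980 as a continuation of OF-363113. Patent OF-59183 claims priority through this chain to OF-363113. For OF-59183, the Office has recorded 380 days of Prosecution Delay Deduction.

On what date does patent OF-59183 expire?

Earliest priority filing: 26 January 1979.
Base term: 26 January 1979 + 16 years → 26 January 1995.
Prosecution Delay Deduction: −380 days → 11 January 1994.

1994-01-11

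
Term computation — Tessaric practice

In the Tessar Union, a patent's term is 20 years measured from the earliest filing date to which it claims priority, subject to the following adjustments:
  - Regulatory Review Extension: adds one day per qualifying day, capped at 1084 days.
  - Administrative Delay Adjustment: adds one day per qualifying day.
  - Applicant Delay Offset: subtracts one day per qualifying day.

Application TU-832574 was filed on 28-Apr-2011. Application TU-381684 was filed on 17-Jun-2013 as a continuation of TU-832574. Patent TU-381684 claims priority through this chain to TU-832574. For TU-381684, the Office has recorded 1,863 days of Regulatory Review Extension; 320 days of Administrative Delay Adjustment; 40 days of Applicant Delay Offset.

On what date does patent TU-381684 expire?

2035-01-21

Earliest priority filing: 28 April 2011.
Base term: 28 April 2011 + 20 years → 28 April 2031.
Regulatory Review Extension: 1863 days claimed exceeds the 1084-day cap, so +1084 days → 16 April 2034.
Administrative Delay Adjustment: +320 days → 2 March 2035.
Applicant Delay Offset: −40 days → 21 January 2035.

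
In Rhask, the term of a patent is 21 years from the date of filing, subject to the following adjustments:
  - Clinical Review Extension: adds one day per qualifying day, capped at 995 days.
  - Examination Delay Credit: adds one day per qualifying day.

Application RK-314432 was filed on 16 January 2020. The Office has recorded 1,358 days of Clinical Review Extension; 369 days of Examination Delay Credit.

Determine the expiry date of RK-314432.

October 11, 2044

Base term: filing date + 21 years → 16 January 2041.
Clinical Review Extension: 1358 days claimed exceeds the 995-day cap, so +995 days → 8 October 2043.
Examination Delay Credit: +369 days → 11 October 2044.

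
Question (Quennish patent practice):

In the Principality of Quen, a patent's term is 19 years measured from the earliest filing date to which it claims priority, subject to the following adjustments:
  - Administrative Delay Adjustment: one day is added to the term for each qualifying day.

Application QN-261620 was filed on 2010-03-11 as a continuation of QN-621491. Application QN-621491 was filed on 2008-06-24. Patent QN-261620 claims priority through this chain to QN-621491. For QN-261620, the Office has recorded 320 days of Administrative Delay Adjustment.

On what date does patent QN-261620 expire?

Earliest priority filing: 24 June 2008.
Base term: 24 June 2008 + 19 years → 24 June 2027.
Administrative Delay Adjustment: +320 days → 9 May 2028.

May 9, 2028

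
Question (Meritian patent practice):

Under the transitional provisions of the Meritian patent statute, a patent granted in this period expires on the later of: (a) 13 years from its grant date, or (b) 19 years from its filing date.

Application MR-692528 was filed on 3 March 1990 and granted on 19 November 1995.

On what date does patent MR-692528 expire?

March 3, 2009

(a) grant + 13 years → 19 November 2008.
(b) filing + 19 years → 3 March 2009.
Later of the two: 3 March 2009.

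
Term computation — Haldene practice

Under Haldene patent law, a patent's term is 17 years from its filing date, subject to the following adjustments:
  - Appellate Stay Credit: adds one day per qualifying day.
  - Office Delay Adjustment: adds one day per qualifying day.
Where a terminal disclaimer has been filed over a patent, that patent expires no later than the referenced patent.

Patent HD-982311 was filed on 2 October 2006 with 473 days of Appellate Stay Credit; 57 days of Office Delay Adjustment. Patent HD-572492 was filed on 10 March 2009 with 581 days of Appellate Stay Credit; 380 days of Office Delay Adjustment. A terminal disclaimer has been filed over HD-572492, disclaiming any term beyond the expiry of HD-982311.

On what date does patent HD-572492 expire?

March 15, 2025

Natural term of HD-572492:
  Base: filing + 17 years → 10 March 2026.
  Appellate Stay Credit: +581 days → 12 October 2027.
  Office Delay Adjustment: +380 days → 26 October 2028.
Expiry of referenced patent HD-982311:
  Base: filing + 17 years → 2 October 2023.
  Appellate Stay Credit: +473 days → 17 January 2025.
  Office Delay Adjustment: +57 days → 15 March 2025.
Terminal disclaimer: HD-572492 expires on the earlier of 26 October 2028 and 15 March 2025.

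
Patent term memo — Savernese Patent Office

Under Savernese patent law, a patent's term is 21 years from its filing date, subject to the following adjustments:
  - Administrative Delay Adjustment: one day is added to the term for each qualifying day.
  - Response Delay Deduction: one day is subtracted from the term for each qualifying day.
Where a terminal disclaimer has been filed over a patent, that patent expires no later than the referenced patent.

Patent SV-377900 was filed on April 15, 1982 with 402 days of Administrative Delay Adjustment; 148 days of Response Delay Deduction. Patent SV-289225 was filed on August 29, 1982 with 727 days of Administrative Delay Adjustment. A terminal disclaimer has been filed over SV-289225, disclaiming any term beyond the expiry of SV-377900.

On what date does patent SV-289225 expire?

December 25, 2003

Natural term of SV-289225:
  Base: filing + 21 years → 29 August 2003.
  Administrative Delay Adjustment: +727 days → 25 August 2005.
Expiry of referenced patent SV-377900:
  Base: filing + 21 years → 15 April 2003.
  Administrative Delay Adjustment: +402 days → 21 May 2004.
  Response Delay Deduction: −148 days → 25 December 2003.
Terminal disclaimer: SV-289225 expires on the earlier of 25 August 2005 and 25 December 2003.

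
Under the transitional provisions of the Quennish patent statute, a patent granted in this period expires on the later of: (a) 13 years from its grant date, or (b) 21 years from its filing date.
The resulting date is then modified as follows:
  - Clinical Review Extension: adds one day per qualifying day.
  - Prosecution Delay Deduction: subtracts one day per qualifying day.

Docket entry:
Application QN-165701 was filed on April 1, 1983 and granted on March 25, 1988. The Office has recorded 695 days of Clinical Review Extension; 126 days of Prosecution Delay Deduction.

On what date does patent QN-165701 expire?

October 22, 2005

(a) grant + 13 years → 25 March 2001.
(b) filing + 21 years → 1 April 2004.
Later of the two: 1 April 2004.
Clinical Review Extension: +695 days → 25 February 2006.
Prosecution Delay Deduction: −126 days → 22 October 2005.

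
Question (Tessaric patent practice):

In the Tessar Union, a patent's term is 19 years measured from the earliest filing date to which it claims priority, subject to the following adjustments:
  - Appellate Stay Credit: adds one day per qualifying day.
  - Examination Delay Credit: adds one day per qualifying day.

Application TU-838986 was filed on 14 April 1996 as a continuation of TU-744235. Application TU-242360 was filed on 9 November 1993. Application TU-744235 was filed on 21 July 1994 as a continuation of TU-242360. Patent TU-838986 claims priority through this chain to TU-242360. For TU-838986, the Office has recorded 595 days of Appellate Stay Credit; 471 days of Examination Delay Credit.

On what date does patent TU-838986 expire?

Earliest priority filing: 9 November 1993.
Base term: 9 November 1993 + 19 years → 9 November 2012.
Appellate Stay Credit: +595 days → 27 June 2014.
Examination Delay Credit: +471 days → 11 October 2015.

2015-10-11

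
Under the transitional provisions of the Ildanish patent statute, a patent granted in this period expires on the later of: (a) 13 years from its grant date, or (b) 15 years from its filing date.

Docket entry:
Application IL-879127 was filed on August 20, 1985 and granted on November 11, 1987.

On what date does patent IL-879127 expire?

(a) grant + 13 years → 11 November 2000.
(b) filing + 15 years → 20 August 2000.
Later of the two: 11 November 2000.

November 11, 2000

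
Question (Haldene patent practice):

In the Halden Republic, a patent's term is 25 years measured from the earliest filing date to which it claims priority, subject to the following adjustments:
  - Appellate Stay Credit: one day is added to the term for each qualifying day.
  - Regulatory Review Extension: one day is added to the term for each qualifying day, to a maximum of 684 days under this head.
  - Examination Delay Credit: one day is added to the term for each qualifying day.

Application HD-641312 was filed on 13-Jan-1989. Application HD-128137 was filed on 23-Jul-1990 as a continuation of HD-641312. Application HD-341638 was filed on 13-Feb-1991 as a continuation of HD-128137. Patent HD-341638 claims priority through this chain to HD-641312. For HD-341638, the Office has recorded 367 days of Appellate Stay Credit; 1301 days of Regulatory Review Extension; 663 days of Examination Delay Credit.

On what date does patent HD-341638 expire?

2018-09-23

Earliest priority filing: 13 January 1989.
Base term: 13 January 1989 + 25 years → 13 January 2014.
Appellate Stay Credit: +367 days → 15 January 2015.
Regulatory Review Extension: 1301 days claimed exceeds the 684-day cap, so +684 days → 29 November 2016.
Examination Delay Credit: +663 days → 23 September 2018.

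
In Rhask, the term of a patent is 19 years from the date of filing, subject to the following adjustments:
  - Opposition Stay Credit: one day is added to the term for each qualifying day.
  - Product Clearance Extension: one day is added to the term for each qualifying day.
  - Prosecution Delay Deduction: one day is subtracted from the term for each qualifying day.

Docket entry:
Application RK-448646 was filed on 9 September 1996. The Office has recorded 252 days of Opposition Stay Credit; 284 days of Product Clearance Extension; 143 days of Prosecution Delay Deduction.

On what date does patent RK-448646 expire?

2016-10-06

Base term: filing date + 19 years → 9 September 2015.
Opposition Stay Credit: +252 days → 18 May 2016.
Product Clearance Extension: +284 days → 26 February 2017.
Prosecution Delay Deduction: −143 days → 6 October 2016.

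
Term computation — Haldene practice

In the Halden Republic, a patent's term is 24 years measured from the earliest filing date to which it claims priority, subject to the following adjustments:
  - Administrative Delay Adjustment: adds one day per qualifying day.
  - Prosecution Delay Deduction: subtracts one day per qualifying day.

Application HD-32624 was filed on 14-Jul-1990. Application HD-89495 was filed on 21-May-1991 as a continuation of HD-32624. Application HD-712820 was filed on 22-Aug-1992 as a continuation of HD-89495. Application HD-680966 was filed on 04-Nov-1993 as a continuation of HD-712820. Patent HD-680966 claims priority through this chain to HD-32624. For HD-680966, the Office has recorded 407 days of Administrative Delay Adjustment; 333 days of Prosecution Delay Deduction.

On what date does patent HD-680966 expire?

Earliest priority filing: 14 July 1990.
Base term: 14 July 1990 + 24 years → 14 July 2014.
Administrative Delay Adjustment: +407 days → 25 August 2015.
Prosecution Delay Deduction: −333 days → 26 September 2014.

2014-09-26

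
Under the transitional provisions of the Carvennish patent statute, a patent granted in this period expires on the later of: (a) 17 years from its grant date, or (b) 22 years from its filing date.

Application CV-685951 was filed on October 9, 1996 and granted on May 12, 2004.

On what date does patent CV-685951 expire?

May 12, 2021

(a) grant + 17 years → 12 May 2021.
(b) filing + 22 years → 9 October 2018.
Later of the two: 12 May 2021.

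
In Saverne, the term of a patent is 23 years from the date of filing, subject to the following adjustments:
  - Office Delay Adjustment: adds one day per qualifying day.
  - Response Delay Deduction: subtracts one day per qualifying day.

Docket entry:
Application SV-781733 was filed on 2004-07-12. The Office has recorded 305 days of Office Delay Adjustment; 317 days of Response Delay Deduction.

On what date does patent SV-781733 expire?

June 30, 2027

Base term: filing date + 23 years → 12 July 2027.
Office Delay Adjustment: +305 days → 12 May 2028.
Response Delay Deduction: −317 days → 30 June 2027.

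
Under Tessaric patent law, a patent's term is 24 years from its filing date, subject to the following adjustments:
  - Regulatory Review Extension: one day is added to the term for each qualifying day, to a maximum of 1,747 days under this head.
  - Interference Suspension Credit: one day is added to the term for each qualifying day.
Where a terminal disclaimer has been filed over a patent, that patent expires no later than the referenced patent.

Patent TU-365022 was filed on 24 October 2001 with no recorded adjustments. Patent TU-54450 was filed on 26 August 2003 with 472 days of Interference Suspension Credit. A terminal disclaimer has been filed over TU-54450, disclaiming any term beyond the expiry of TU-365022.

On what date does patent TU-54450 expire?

Natural term of TU-54450:
  Base: filing + 24 years → 26 August 2027.
  Interference Suspension Credit: +472 days → 10 December 2028.
Expiry of referenced patent TU-365022:
  Base: filing + 24 years → 24 October 2025.
Terminal disclaimer: TU-54450 expires on the earlier of 10 December 2028 and 24 October 2025.

October 24, 2025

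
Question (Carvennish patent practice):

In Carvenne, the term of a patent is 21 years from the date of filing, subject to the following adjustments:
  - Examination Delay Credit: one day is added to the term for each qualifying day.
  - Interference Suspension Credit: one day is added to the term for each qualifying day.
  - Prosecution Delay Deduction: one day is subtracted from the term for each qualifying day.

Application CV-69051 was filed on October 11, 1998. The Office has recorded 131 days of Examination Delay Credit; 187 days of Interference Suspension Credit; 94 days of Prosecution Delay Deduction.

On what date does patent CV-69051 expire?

Base term: filing date + 21 years → 11 October 2019.
Examination Delay Credit: +131 days → 19 February 2020.
Interference Suspension Credit: +187 days → 24 August 2020.
Prosecution Delay Deduction: −94 days → 22 May 2020.

May 22, 2020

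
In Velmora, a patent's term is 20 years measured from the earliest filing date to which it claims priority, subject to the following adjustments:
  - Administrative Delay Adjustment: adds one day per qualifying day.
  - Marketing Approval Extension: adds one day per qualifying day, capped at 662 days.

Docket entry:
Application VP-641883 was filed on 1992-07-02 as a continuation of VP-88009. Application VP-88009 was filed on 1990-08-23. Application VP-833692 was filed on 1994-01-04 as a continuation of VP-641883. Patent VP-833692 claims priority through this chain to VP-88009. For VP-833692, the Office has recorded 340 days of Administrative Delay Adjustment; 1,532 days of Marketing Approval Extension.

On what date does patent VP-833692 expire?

May 21, 2013

Earliest priority filing: 23 August 1990.
Base term: 23 August 1990 + 20 years → 23 August 2010.
Administrative Delay Adjustment: +340 days → 29 July 2011.
Marketing Approval Extension: 1532 days claimed exceeds the 662-day cap, so +662 days → 21 May 2013.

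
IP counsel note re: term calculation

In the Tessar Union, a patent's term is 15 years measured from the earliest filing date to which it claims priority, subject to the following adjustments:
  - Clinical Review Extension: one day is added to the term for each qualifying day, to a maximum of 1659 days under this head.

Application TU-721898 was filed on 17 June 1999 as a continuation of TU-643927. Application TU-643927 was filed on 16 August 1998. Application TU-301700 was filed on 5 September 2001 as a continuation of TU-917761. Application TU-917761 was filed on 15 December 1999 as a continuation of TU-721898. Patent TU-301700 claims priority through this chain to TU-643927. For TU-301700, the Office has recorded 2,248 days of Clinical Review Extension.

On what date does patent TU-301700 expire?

Earliest priority filing: 16 August 1998.
Base term: 16 August 1998 + 15 years → 16 August 2013.
Clinical Review Extension: 2248 days claimed exceeds the 1659-day cap, so +1659 days → 2 March 2018.

2018-03-02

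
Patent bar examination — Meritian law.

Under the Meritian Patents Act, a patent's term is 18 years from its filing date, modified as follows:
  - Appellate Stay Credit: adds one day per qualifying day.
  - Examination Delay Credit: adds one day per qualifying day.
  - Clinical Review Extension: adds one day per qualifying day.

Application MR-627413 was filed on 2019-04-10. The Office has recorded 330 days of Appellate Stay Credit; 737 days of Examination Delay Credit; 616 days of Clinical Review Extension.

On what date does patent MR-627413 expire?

Base term: filing date + 18 years → 10 April 2037.
Appellate Stay Credit: +330 days → 6 March 2038.
Examination Delay Credit: +737 days → 12 March 2040.
Clinical Review Extension: +616 days → 18 November 2041.

2041-11-18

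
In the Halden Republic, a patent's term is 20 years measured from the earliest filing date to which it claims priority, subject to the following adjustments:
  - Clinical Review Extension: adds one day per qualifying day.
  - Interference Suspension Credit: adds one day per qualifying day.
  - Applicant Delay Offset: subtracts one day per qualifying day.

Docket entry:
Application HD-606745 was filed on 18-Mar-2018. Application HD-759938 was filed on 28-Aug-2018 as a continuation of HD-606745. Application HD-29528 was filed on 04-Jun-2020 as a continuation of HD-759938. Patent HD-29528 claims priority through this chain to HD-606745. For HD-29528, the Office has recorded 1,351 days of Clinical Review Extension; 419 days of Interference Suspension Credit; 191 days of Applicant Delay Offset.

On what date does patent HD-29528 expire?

2042-07-14

Earliest priority filing: 18 March 2018.
Base term: 18 March 2018 + 20 years → 18 March 2038.
Clinical Review Extension: +1351 days → 28 November 2041.
Interference Suspension Credit: +419 days → 21 January 2043.
Applicant Delay Offset: −191 days → 14 July 2042.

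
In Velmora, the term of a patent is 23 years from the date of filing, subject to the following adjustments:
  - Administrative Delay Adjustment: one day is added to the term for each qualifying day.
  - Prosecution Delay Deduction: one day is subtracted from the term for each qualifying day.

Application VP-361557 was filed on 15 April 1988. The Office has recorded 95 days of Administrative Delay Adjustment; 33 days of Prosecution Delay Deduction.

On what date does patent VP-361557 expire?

Base term: filing date + 23 years → 15 April 2011.
Administrative Delay Adjustment: +95 days → 19 July 2011.
Prosecution Delay Deduction: −33 days → 16 June 2011.

2011-06-16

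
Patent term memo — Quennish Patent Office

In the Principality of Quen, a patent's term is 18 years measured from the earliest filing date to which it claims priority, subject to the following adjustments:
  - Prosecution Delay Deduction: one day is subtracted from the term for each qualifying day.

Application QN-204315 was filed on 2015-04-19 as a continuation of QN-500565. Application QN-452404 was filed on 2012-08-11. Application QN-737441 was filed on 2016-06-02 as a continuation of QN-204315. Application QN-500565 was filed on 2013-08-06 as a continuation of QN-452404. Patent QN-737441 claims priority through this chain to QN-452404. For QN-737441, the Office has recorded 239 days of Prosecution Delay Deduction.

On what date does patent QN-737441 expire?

Earliest priority filing: 11 August 2012.
Base term: 11 August 2012 + 18 years → 11 August 2030.
Prosecution Delay Deduction: −239 days → 15 December 2029.

2029-12-15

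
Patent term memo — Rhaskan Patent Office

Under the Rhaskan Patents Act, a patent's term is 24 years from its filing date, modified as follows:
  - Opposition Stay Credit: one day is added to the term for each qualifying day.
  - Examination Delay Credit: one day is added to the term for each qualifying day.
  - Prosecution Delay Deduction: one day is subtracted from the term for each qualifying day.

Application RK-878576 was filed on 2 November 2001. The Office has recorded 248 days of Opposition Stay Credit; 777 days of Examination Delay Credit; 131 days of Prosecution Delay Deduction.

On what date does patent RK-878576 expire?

2028-04-14

Base term: filing date + 24 years → 2 November 2025.
Opposition Stay Credit: +248 days → 8 July 2026.
Examination Delay Credit: +777 days → 23 August 2028.
Prosecution Delay Deduction: −131 days → 14 April 2028.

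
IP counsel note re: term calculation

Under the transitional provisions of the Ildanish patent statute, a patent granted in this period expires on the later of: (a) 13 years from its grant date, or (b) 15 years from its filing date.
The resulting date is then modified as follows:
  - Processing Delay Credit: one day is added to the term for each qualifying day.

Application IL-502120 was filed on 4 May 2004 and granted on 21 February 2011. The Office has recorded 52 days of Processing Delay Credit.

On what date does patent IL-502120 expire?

(a) grant + 13 years → 21 February 2024.
(b) filing + 15 years → 4 May 2019.
Later of the two: 21 February 2024.
Processing Delay Credit: +52 days → 13 April 2024.

April 13, 2024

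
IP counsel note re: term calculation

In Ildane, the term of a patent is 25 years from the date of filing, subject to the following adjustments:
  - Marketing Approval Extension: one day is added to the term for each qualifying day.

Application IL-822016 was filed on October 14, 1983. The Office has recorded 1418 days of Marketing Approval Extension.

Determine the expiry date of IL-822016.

September 1, 2012

Base term: filing date + 25 years → 14 October 2008.
Marketing Approval Extension: +1418 days → 1 September 2012.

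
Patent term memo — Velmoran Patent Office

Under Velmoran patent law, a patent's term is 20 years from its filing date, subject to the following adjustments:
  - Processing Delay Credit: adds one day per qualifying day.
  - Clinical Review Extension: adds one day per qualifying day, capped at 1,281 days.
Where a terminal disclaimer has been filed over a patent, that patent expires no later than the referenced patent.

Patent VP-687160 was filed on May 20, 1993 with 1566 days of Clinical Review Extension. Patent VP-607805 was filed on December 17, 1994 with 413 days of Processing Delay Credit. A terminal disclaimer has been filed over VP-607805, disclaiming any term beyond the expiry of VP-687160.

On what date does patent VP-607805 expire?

February 3, 2016

Natural term of VP-607805:
  Base: filing + 20 years → 17 December 2014.
  Processing Delay Credit: +413 days → 3 February 2016.
Expiry of referenced patent VP-687160:
  Base: filing + 20 years → 20 May 2013.
  Clinical Review Extension: 1566 days claimed exceeds the 1281-day cap, so +1281 days → 21 November 2016.
Terminal disclaimer: VP-607805 expires on the earlier of 3 February 2016 and 21 November 2016.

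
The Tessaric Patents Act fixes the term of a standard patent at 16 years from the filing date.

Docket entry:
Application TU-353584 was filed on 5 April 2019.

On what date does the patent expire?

Filing date + 16 years → 5 April 2035.

2035-04-05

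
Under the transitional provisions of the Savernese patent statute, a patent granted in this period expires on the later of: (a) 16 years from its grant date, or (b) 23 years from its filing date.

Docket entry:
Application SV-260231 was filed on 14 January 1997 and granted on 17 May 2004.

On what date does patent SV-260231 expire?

2020-05-17

(a) grant + 16 years → 17 May 2020.
(b) filing + 23 years → 14 January 2020.
Later of the two: 17 May 2020.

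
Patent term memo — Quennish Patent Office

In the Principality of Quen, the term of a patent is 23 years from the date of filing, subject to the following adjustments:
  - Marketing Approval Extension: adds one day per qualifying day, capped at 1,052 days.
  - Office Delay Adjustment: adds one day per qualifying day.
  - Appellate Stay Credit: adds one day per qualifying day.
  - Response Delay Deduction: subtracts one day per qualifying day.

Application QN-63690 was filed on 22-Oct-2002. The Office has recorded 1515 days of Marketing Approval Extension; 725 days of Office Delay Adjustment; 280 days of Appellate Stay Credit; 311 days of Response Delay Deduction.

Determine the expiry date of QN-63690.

Base term: filing date + 23 years → 22 October 2025.
Marketing Approval Extension: 1515 days claimed exceeds the 1052-day cap, so +1052 days → 8 September 2028.
Office Delay Adjustment: +725 days → 3 September 2030.
Appellate Stay Credit: +280 days → 10 June 2031.
Response Delay Deduction: −311 days → 3 August 2030.

August 3, 2030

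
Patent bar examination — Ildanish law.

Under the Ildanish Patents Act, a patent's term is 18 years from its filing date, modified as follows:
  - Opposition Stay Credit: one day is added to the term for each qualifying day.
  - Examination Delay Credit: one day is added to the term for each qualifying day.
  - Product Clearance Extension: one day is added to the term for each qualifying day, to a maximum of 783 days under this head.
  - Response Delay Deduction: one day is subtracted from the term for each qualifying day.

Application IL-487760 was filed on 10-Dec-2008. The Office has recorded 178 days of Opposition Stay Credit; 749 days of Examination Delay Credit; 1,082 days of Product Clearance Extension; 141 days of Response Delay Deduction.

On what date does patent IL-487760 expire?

March 28, 2031

Base term: filing date + 18 years → 10 December 2026.
Opposition Stay Credit: +178 days → 6 June 2027.
Examination Delay Credit: +749 days → 24 June 2029.
Product Clearance Extension: 1082 days claimed exceeds the 783-day cap, so +783 days → 16 August 2031.
Response Delay Deduction: −141 days → 28 March 2031.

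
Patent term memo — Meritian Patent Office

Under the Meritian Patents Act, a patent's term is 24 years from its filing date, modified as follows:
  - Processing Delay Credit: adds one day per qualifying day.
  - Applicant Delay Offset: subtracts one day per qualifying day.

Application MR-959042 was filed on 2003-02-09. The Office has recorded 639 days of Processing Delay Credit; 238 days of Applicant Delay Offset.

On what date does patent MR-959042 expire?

2028-03-16

Base term: filing date + 24 years → 9 February 2027.
Processing Delay Credit: +639 days → 9 November 2028.
Applicant Delay Offset: −238 days → 16 March 2028.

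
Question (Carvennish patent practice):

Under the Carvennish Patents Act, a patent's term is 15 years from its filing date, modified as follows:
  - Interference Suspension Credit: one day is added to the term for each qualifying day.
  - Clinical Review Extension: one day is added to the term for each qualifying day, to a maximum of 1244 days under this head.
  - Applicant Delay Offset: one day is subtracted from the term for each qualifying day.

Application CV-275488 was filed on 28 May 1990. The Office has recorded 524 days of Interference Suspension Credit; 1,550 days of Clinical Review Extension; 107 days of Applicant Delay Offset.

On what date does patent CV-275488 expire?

December 14, 2009

Base term: filing date + 15 years → 28 May 2005.
Interference Suspension Credit: +524 days → 3 November 2006.
Clinical Review Extension: 1550 days claimed exceeds the 1244-day cap, so +1244 days → 31 March 2010.
Applicant Delay Offset: −107 days → 14 December 2009.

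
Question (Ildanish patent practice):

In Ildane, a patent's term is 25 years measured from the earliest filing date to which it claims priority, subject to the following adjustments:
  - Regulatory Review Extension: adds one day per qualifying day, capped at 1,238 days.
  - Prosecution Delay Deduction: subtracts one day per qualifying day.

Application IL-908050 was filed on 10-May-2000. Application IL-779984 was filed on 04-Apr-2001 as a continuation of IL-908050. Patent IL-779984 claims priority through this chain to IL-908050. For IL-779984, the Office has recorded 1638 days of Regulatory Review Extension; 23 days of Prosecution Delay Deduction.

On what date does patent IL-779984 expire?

2028-09-06

Earliest priority filing: 10 May 2000.
Base term: 10 May 2000 + 25 years → 10 May 2025.
Regulatory Review Extension: 1638 days claimed exceeds the 1238-day cap, so +1238 days → 29 September 2028.
Prosecution Delay Deduction: −23 days → 6 September 2028.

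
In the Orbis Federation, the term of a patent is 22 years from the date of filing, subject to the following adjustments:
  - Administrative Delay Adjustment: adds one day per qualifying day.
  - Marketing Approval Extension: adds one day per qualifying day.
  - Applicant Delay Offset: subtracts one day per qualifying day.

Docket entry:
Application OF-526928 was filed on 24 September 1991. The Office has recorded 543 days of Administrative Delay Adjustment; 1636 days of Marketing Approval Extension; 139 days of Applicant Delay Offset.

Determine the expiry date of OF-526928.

Base term: filing date + 22 years → 24 September 2013.
Administrative Delay Adjustment: +543 days → 21 March 2015.
Marketing Approval Extension: +1636 days → 12 September 2019.
Applicant Delay Offset: −139 days → 26 April 2019.

April 26, 2019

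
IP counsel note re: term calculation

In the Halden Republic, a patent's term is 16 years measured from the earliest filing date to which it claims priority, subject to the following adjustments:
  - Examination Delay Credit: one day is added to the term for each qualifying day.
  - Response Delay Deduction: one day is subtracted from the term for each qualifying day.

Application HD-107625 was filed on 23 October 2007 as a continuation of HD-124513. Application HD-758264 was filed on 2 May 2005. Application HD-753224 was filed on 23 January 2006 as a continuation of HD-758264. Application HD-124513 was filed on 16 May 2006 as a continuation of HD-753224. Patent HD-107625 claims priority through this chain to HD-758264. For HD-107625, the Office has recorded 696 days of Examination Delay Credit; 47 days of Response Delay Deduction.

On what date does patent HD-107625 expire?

Earliest priority filing: 2 May 2005.
Base term: 2 May 2005 + 16 years → 2 May 2021.
Examination Delay Credit: +696 days → 29 March 2023.
Response Delay Deduction: −47 days → 10 February 2023.

2023-02-10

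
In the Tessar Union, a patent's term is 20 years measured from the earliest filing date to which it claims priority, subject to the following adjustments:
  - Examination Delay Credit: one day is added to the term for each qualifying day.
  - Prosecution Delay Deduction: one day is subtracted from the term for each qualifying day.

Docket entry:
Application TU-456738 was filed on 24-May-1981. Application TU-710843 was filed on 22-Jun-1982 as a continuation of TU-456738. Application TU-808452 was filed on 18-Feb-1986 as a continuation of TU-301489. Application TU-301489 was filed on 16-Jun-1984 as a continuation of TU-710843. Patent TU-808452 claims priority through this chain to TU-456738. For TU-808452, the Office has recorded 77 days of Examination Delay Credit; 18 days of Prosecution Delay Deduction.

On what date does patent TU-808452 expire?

Earliest priority filing: 24 May 1981.
Base term: 24 May 1981 + 20 years → 24 May 2001.
Examination Delay Credit: +77 days → 9 August 2001.
Prosecution Delay Deduction: −18 days → 22 July 2001.

July 22, 2001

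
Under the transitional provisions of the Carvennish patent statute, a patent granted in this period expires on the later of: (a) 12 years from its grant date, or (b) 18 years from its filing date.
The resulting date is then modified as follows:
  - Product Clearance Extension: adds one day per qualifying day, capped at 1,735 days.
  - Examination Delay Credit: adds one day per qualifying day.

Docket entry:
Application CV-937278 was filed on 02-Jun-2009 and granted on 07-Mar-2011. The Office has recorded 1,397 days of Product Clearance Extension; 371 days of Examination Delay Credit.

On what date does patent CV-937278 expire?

2032-04-04

(a) grant + 12 years → 7 March 2023.
(b) filing + 18 years → 2 June 2027.
Later of the two: 2 June 2027.
Product Clearance Extension: 1397 days (within the 1735-day cap) → +1397 days → 30 March 2031.
Examination Delay Credit: +371 days → 4 April 2032.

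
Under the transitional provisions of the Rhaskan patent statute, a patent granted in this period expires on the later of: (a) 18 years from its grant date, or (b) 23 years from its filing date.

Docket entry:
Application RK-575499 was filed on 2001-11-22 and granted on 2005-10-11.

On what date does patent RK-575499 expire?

November 22, 2024

(a) grant + 18 years → 11 October 2023.
(b) filing + 23 years → 22 November 2024.
Later of the two: 22 November 2024.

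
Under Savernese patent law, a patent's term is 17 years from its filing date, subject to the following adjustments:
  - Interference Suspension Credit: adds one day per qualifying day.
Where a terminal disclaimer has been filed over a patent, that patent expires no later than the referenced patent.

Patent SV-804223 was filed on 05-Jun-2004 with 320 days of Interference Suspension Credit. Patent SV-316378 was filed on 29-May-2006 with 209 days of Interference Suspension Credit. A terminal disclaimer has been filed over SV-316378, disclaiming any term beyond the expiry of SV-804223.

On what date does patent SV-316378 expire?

Natural term of SV-316378:
  Base: filing + 17 years → 29 May 2023.
  Interference Suspension Credit: +209 days → 24 December 2023.
Expiry of referenced patent SV-804223:
  Base: filing + 17 years → 5 June 2021.
  Interference Suspension Credit: +320 days → 21 April 2022.
Terminal disclaimer: SV-316378 expires on the earlier of 24 December 2023 and 21 April 2022.

April 21, 2022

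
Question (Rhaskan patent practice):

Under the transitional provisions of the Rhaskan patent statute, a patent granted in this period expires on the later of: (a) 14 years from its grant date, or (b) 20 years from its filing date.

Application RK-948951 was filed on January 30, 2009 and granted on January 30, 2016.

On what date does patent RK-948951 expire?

2030-01-30

(a) grant + 14 years → 30 January 2030.
(b) filing + 20 years → 30 January 2029.
Later of the two: 30 January 2030.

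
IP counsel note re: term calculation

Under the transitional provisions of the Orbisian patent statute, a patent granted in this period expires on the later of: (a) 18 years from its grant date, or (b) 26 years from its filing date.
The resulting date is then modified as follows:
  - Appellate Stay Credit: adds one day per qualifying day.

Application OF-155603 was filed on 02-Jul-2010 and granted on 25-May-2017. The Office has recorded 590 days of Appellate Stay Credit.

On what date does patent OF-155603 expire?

(a) grant + 18 years → 25 May 2035.
(b) filing + 26 years → 2 July 2036.
Later of the two: 2 July 2036.
Appellate Stay Credit: +590 days → 12 February 2038.

2038-02-12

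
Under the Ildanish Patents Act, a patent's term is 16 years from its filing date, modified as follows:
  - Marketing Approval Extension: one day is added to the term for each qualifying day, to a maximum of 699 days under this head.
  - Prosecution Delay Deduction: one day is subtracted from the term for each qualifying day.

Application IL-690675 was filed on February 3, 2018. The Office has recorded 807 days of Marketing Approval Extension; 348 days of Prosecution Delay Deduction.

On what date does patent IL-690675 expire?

Base term: filing date + 16 years → 3 February 2034.
Marketing Approval Extension: 807 days claimed exceeds the 699-day cap, so +699 days → 3 January 2036.
Prosecution Delay Deduction: −348 days → 20 January 2035.

2035-01-20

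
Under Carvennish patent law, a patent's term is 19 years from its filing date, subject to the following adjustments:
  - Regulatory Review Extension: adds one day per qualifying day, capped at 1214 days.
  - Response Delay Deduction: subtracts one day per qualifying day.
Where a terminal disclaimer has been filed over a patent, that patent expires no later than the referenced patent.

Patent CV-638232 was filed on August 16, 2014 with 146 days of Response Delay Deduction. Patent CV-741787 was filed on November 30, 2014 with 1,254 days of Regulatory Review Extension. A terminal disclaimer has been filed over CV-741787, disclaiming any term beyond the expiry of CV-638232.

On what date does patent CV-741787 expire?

March 23, 2033

Natural term of CV-741787:
  Base: filing + 19 years → 30 November 2033.
  Regulatory Review Extension: 1254 days claimed exceeds the 1214-day cap, so +1214 days → 28 March 2037.
Expiry of referenced patent CV-638232:
  Base: filing + 19 years → 16 August 2033.
  Response Delay Deduction: −146 days → 23 March 2033.
Terminal disclaimer: CV-741787 expires on the earlier of 28 March 2037 and 23 March 2033.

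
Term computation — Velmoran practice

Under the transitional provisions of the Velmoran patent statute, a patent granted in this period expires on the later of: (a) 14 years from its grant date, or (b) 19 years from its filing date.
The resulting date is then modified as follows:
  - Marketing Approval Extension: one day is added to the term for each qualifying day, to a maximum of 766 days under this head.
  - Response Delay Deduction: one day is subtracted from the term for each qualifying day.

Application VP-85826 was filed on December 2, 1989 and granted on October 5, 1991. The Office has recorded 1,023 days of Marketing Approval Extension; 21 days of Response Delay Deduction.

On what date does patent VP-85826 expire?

(a) grant + 14 years → 5 October 2005.
(b) filing + 19 years → 2 December 2008.
Later of the two: 2 December 2008.
Marketing Approval Extension: 1023 days claimed exceeds the 766-day cap, so +766 days → 7 January 2011.
Response Delay Deduction: −21 days → 17 December 2010.

December 17, 2010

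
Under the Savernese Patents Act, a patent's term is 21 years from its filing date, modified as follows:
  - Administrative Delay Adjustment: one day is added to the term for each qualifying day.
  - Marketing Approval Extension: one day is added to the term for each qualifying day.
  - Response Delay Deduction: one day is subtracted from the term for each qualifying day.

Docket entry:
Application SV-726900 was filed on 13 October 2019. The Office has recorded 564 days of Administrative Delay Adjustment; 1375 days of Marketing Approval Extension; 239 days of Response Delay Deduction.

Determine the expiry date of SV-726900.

June 9, 2045

Base term: filing date + 21 years → 13 October 2040.
Administrative Delay Adjustment: +564 days → 30 April 2042.
Marketing Approval Extension: +1375 days → 3 February 2046.
Response Delay Deduction: −239 days → 9 June 2045.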